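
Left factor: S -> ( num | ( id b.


Common prefix: '('
Factored: S -> ( S', S' -> num | id b


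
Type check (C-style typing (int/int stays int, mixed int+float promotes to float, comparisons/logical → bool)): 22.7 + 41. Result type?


Operand types: float + int
Rule: mixed int/float promotes to float; int/int stays int
Result type: float


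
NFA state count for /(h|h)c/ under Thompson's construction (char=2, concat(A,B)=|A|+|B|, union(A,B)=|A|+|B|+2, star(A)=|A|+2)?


Syntax tree has 3 char leaf(s), 1 union(s), 0 star(s)
chars contribute 3×2 = 6; each union adds +2; each star adds +2
Total: 6 + 2 + 0 = 8 states


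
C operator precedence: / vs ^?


'/' is multiplicative (level 10); '^' is bitwise XOR (level 4)
Higher level binds tighter
'/' has higher precedence than '^'


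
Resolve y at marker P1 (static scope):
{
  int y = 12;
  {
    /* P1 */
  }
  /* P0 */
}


P1's block does not declare y; resolves to the enclosing declaration at depth 0
y = 12


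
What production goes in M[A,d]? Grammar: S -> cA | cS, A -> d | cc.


For [A, d]: 'd' ∈ FIRST(d)
Entry: A -> d


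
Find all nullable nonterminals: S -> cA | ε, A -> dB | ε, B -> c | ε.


A nonterminal is nullable iff some alternative derives ε (directly, or every symbol in it is nullable)
Nullable: {A, B, S}


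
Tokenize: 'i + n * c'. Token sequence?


Scan left to right, longest-match per lexeme
Tokens: ID(i), OP(+), ID(n), OP(*), ID(c)


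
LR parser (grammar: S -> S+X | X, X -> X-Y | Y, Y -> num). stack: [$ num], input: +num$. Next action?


'num' on top is the handle for Y -> num
Action: reduce (Y -> num)


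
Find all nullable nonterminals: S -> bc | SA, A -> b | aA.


A nonterminal is nullable iff some alternative derives ε (directly, or every symbol in it is nullable)
Nullable: {}


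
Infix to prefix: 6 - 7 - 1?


left-to-right (same/higher precedence on left): tree is (- (- 6 7) 1)
Prefix: - - 6 7 1


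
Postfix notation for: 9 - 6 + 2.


Left to right (same or higher precedence on left)
Postfix: 9 6 - 2 +


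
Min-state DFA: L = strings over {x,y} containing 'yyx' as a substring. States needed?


KMP-style automaton: 3 progress states + 1 absorbing accept = 4
Minimal DFA: 4 states


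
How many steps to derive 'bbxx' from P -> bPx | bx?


Derivation: P => bPx => bbxx
Steps: 2


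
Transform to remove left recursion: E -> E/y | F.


Left-recursive alternatives: E/y; non-recursive: F
Introduce E': E -> FE', E' -> /yE' | ε


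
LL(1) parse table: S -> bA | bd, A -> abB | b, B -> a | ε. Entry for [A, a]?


For [A, a]: 'a' ∈ FIRST(abB)
Entry: A -> abB


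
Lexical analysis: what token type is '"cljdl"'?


Pattern: double-quoted sequence
Type: STRING_LITERAL


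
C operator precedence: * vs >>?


'*' is multiplicative (level 10); '>>' is shift (level 8)
Higher level binds tighter
'*' has higher precedence than '>>'


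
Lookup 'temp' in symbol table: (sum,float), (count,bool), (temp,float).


Lookup 'temp' → type float


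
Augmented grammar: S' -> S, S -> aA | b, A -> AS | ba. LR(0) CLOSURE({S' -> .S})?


Start: S' -> .S
For each item with dot before a nonterminal B, add B -> .γ for every B-production
Closure: [S' -> .S, S -> .aA, S -> .b]


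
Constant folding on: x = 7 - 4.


7 - 4 = 3 at compile time
Optimized: x = 3


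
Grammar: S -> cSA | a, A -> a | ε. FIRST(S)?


Per alternative of S: FIRST(cSA) = {c}; FIRST(a) = {a}
FIRST(S) = {a, c}


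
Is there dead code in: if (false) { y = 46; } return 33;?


condition is constant false, so the whole block is unreachable
Dead: 'if (false) { y = 46; }'


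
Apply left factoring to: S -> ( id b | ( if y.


Common prefix: '('
Factored: S -> ( S', S' -> id b | if y


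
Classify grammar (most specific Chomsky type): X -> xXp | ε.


Single nonterminal LHS, but x^n p^n is not regular
Classification: Type 2 (Context-Free)


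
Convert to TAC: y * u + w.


Break into single-operator statements:
t1 = y * u
t2 = t1 + w


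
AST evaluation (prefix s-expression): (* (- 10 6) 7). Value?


Evaluate inner: (- 10 6) = 4
Evaluate root: (* 4 7) = 28
Result: 28


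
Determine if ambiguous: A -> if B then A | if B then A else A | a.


dangling else: 'if B then if B then a else a' parses two ways
Ambiguous


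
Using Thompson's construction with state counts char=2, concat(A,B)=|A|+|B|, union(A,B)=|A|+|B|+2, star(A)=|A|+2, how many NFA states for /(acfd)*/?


Syntax tree has 4 char leaf(s), 0 union(s), 1 star(s)
chars contribute 4×2 = 8; each union adds +2; each star adds +2
Total: 8 + 0 + 2 = 10 states


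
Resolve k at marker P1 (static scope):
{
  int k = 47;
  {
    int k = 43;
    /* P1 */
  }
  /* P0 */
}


k declared in the same block as P1
k = 43


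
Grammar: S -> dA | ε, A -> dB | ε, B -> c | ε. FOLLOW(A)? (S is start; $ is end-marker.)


$ ∈ FOLLOW(S). For each A -> αBβ: add FIRST(β)\{ε} to FOLLOW(B); if β nullable, add FOLLOW(A).
FOLLOW(A) = {$}


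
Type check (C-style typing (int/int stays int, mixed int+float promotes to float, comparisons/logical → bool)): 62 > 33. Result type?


Operand types: int > int
Rule: comparison yields bool
Result type: bool


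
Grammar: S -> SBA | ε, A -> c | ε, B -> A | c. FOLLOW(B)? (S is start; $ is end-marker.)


$ ∈ FOLLOW(S). For each A -> αBβ: add FIRST(β)\{ε} to FOLLOW(B); if β nullable, add FOLLOW(A).
FOLLOW(B) = {$, c}


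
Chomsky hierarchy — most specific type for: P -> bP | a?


Right-linear: every RHS is a terminal or a terminal followed by one nonterminal
Classification: Type 3 (Regular)


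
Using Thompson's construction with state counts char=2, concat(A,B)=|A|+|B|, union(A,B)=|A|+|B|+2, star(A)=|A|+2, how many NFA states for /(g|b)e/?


Syntax tree has 3 char leaf(s), 1 union(s), 0 star(s)
chars contribute 3×2 = 6; each union adds +2; each star adds +2
Total: 6 + 2 + 0 = 8 states


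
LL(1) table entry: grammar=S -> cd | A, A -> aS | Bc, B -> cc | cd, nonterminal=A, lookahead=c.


For [A, c]: 'c' ∈ FIRST(Bc)
Entry: A -> Bc


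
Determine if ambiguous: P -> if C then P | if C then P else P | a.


dangling else: 'if C then if C then a else a' parses two ways
Ambiguous


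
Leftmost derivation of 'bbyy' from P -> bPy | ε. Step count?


Derivation: P => bPy => bbPyy => bbyy
Steps: 3


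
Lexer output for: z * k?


Scan left to right, longest-match per lexeme
Tokens: ID(z), OP(*), ID(k)


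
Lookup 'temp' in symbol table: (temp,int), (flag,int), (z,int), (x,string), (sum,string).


Lookup 'temp' → type int


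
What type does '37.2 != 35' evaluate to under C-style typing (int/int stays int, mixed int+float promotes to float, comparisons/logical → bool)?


Operand types: float != int
Rule: comparison yields bool
Result type: bool


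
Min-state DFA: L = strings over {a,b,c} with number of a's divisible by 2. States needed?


Track (count of a) mod 2: states 0..1, accept at 0
Minimal DFA: 2 states


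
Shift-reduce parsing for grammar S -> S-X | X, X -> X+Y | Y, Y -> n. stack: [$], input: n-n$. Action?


no handle on stack; shift 'n'
Action: shift


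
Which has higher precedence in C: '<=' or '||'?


'<=' is relational (level 7); '||' is logical OR (level 1)
Higher level binds tighter
'<=' has higher precedence than '||'


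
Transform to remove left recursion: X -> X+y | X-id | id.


Left-recursive alternatives: X+y, X-id; non-recursive: id
Introduce X': X -> idX', X' -> +yX' | -idX' | ε


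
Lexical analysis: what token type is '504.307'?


Pattern: digits with a decimal point
Type: FLOAT_LITERAL


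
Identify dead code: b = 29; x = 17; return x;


b is assigned but never read
Dead: 'b = 29'


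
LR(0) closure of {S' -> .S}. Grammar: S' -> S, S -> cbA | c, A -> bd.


Start: S' -> .S
For each item with dot before a nonterminal B, add B -> .γ for every B-production
Closure: [S' -> .S, S -> .cbA, S -> .c]


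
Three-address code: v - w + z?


Break into single-operator statements:
t1 = v - w
t2 = t1 + z


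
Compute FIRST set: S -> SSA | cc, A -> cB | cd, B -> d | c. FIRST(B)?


Per alternative of B: FIRST(d) = {d}; FIRST(c) = {c}
FIRST(B) = {c, d}


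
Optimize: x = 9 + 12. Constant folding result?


9 + 12 = 21 at compile time
Optimized: x = 21


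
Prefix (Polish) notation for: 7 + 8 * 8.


'*' binds tighter: tree is (+ 7 (* 8 8))
Prefix: + 7 * 8 8


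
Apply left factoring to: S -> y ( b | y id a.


Common prefix: 'y'
Factored: S -> y S', S' -> ( b | id a


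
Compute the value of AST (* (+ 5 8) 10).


Evaluate inner: (+ 5 8) = 13
Evaluate root: (* 13 10) = 130
Result: 130


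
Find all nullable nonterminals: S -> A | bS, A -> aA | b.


A nonterminal is nullable iff some alternative derives ε (directly, or every symbol in it is nullable)
Nullable: {}


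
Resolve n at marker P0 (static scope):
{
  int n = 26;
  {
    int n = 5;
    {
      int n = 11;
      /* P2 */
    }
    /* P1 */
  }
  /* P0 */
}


n declared in the same block as P0
n = 26


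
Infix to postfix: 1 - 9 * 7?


* has higher precedence, evaluate 9*7 first
Postfix: 1 9 7 * -


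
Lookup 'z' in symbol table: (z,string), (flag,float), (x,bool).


Lookup 'z' → type string


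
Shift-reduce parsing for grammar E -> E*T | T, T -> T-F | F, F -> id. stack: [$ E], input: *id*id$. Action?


shift '*' to continue E -> E*T
Action: shift


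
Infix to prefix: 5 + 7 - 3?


left-to-right (same/higher precedence on left): tree is (- (+ 5 7) 3)
Prefix: - + 5 7 3


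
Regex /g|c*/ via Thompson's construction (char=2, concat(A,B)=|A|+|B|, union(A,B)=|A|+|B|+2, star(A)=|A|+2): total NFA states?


Syntax tree has 2 char leaf(s), 1 union(s), 1 star(s)
chars contribute 2×2 = 4; each union adds +2; each star adds +2
Total: 4 + 2 + 2 = 8 states


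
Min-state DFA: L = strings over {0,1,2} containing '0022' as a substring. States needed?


KMP-style automaton: 4 progress states + 1 absorbing accept = 5
Minimal DFA: 5 states


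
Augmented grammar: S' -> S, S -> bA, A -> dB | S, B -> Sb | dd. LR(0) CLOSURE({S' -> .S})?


Start: S' -> .S
For each item with dot before a nonterminal B, add B -> .γ for every B-production
Closure: [S' -> .S, S -> .bA]


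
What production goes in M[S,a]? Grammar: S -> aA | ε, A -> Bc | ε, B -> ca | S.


For [S, a]: 'a' ∈ FIRST(aA)
Entry: S -> aA


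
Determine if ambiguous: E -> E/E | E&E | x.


'x/x&x' has two parse trees (no precedence encoded between / and &)
Ambiguous


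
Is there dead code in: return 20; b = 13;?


statement follows a return and is unreachable
Dead: 'b = 13'


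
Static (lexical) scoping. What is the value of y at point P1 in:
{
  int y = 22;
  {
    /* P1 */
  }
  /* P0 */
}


P1's block does not declare y; resolves to the enclosing declaration at depth 0
y = 22


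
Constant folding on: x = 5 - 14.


5 - 14 = -9 at compile time
Optimized: x = -9


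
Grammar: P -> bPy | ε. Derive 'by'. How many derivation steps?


Derivation: P => bPy => by
Steps: 2


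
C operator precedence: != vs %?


'%' is multiplicative (level 10); '!=' is equality (level 6)
Higher level binds tighter
'%' has higher precedence than '!='


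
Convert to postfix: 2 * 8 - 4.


Left to right (same or higher precedence on left)
Postfix: 2 8 * 4 -


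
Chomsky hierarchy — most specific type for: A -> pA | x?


Right-linear: every RHS is a terminal or a terminal followed by one nonterminal
Classification: Type 3 (Regular)


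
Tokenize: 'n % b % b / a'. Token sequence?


Scan left to right, longest-match per lexeme
Tokens: ID(n), OP(%), ID(b), OP(%), ID(b), OP(/), ID(a)


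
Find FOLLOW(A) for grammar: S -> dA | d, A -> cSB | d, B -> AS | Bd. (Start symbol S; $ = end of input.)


$ ∈ FOLLOW(S). For each A -> αBβ: add FIRST(β)\{ε} to FOLLOW(B); if β nullable, add FOLLOW(A).
FOLLOW(A) = {$, c, d}


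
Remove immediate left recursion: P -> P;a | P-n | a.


Left-recursive alternatives: P;a, P-n; non-recursive: a
Introduce P': P -> aP', P' -> ;aP' | -nP' | ε


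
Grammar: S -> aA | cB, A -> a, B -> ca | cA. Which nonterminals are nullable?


A nonterminal is nullable iff some alternative derives ε (directly, or every symbol in it is nullable)
Nullable: {}


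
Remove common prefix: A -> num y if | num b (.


Common prefix: 'num'
Factored: A -> num A', A' -> y if | b (


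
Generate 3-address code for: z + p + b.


Break into single-operator statements:
t1 = z + p
t2 = t1 + b


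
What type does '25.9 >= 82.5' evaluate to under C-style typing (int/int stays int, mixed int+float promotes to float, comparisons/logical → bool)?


Operand types: float >= float
Rule: comparison yields bool
Result type: bool


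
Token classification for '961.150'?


Pattern: digits with a decimal point
Type: FLOAT_LITERAL


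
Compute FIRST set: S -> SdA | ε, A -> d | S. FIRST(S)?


Per alternative of S: FIRST(SdA) = {d}; FIRST(ε) = {ε}
FIRST(S) = {d, ε}


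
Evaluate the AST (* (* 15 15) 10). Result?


Evaluate inner: (* 15 15) = 225
Evaluate root: (* 225 10) = 2250
Result: 2250


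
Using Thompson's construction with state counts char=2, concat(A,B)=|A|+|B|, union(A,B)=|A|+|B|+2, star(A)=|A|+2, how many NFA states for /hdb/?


Syntax tree has 3 char leaf(s), 0 union(s), 0 star(s)
chars contribute 3×2 = 6; each union adds +2; each star adds +2
Total: 6 + 0 + 0 = 6 states


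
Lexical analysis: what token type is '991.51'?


Pattern: digits with a decimal point
Type: FLOAT_LITERAL


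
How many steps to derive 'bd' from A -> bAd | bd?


Derivation: A => bd
Steps: 1


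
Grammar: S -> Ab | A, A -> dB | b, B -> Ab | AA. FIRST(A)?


Per alternative of A: FIRST(dB) = {d}; FIRST(b) = {b}
FIRST(A) = {b, d}


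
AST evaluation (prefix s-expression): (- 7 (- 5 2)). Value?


Evaluate inner: (- 5 2) = 3
Evaluate root: (- 7 3) = 4
Result: 4


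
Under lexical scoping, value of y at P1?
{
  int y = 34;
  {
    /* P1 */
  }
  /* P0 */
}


P1's block does not declare y; resolves to the enclosing declaration at depth 0
y = 34


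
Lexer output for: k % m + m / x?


Scan left to right, longest-match per lexeme
Tokens: ID(k), OP(%), ID(m), OP(+), ID(m), OP(/), ID(x)


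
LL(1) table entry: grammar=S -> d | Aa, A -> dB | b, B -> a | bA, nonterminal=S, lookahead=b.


For [S, b]: 'b' ∈ FIRST(Aa)
Entry: S -> Aa


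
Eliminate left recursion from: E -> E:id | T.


Left-recursive alternatives: E:id; non-recursive: T
Introduce E': E -> TE', E' -> :idE' | ε


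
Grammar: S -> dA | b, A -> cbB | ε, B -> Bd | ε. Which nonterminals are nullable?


A nonterminal is nullable iff some alternative derives ε (directly, or every symbol in it is nullable)
Nullable: {A, B}


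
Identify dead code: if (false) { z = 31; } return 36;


condition is constant false, so the whole block is unreachable
Dead: 'if (false) { z = 31; }'


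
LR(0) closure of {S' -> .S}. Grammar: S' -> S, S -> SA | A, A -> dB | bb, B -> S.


Start: S' -> .S
For each item with dot before a nonterminal B, add B -> .γ for every B-production
Closure: [S' -> .S, S -> .SA, S -> .A, A -> .dB, A -> .bb]


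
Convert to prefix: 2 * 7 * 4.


left-to-right (same/higher precedence on left): tree is (* (* 2 7) 4)
Prefix: * * 2 7 4


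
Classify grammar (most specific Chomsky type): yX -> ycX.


LHS has context (more than one symbol) and |LHS| ≤ |RHS|
Classification: Type 1 (Context-Sensitive)


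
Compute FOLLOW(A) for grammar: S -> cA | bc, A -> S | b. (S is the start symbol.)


$ ∈ FOLLOW(S). For each A -> αBβ: add FIRST(β)\{ε} to FOLLOW(B); if β nullable, add FOLLOW(A).
FOLLOW(A) = {$}


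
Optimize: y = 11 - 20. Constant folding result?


11 - 20 = -9 at compile time
Optimized: y = -9


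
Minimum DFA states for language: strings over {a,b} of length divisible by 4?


Track length mod 4: states 0..3, accept at 0
Minimal DFA: 4 states


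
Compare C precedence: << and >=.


'<<' is shift (level 8); '>=' is relational (level 7)
Higher level binds tighter
'<<' has higher precedence than '>='


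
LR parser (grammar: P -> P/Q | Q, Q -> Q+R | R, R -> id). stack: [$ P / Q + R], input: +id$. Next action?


handle 'Q+R' on top
Action: reduce (Q -> Q+R)


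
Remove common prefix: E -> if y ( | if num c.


Common prefix: 'if'
Factored: E -> if E', E' -> y ( | num c


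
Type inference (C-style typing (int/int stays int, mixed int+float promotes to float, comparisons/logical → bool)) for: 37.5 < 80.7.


Operand types: float < float
Rule: comparison yields bool
Result type: bool


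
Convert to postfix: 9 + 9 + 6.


Left to right (same or higher precedence on left)
Postfix: 9 9 + 6 +


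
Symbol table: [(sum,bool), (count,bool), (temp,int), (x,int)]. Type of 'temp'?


Lookup 'temp' → type int


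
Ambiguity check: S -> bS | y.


right-linear, alternatives start with distinct terminals 'b' vs 'y': unique leftmost derivation
Unambiguous


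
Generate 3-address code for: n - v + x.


Break into single-operator statements:
t1 = n - v
t2 = t1 + x


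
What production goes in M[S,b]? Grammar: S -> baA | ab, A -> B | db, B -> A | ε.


For [S, b]: 'b' ∈ FIRST(baA)
Entry: S -> baA


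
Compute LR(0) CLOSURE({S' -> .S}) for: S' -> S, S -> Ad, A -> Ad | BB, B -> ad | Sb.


Start: S' -> .S
For each item with dot before a nonterminal B, add B -> .γ for every B-production
Closure: [S' -> .S, S -> .Ad, A -> .Ad, A -> .BB, B -> .ad, B -> .Sb]


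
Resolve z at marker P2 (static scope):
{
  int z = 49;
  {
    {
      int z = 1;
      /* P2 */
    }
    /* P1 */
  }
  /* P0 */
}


z declared in the same block as P2
z = 1


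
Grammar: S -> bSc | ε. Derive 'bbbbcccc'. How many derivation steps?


Derivation: S => bSc => bbScc => bbbSccc => bbbbScccc => bbbbcccc
Steps: 5


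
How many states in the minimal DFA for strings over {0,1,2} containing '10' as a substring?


KMP-style automaton: 2 progress states + 1 absorbing accept = 3
Minimal DFA: 3 states


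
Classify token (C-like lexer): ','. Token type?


Pattern: delimiter/punctuation
Type: PUNCTUATION


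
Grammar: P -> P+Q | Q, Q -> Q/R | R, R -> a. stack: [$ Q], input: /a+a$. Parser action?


shift '/' to continue Q -> Q/R
Action: shift


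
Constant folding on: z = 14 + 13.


14 + 13 = 27 at compile time
Optimized: z = 27


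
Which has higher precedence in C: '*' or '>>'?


'*' is multiplicative (level 10); '>>' is shift (level 8)
Higher level binds tighter
'*' has higher precedence than '>>'


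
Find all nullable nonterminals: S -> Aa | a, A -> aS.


A nonterminal is nullable iff some alternative derives ε (directly, or every symbol in it is nullable)
Nullable: {}


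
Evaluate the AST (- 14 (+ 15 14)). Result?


Evaluate inner: (+ 15 14) = 29
Evaluate root: (- 14 29) = -15
Result: -15


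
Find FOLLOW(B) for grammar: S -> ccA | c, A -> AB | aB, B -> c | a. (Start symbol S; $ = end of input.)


$ ∈ FOLLOW(S). For each A -> αBβ: add FIRST(β)\{ε} to FOLLOW(B); if β nullable, add FOLLOW(A).
FOLLOW(B) = {$, a, c}


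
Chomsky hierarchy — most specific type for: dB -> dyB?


LHS has context (more than one symbol) and |LHS| ≤ |RHS|
Classification: Type 1 (Context-Sensitive)


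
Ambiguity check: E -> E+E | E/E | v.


'v+v/v' has two parse trees (no precedence encoded between + and /)
Ambiguous


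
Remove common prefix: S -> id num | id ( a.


Common prefix: 'id'
Factored: S -> id S', S' -> num | ( a


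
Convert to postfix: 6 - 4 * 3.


* has higher precedence, evaluate 4*3 first
Postfix: 6 4 3 * -


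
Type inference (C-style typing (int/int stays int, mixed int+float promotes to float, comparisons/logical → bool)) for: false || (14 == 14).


Operand types: bool || bool
Rule: logical operators take bool operands and yield bool
Result type: bool


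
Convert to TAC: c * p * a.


Break into single-operator statements:
t1 = c * p
t2 = t1 * a


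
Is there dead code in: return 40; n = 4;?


statement follows a return and is unreachable
Dead: 'n = 4'


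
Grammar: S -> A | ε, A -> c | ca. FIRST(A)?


Per alternative of A: FIRST(c) = {c}; FIRST(ca) = {c}
FIRST(A) = {c}


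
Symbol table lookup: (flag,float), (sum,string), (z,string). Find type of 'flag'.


Lookup 'flag' → type float


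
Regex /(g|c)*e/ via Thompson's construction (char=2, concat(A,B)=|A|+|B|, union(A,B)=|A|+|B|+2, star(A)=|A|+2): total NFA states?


Syntax tree has 3 char leaf(s), 1 union(s), 1 star(s)
chars contribute 3×2 = 6; each union adds +2; each star adds +2
Total: 6 + 2 + 2 = 10 states


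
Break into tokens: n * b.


Scan left to right, longest-match per lexeme
Tokens: ID(n), OP(*), ID(b)


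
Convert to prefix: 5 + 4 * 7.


'*' binds tighter: tree is (+ 5 (* 4 7))
Prefix: + 5 * 4 7


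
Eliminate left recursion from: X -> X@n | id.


Left-recursive alternatives: X@n; non-recursive: id
Introduce X': X -> idX', X' -> @nX' | ε


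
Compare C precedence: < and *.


'*' is multiplicative (level 10); '<' is relational (level 7)
Higher level binds tighter
'*' has higher precedence than '<'


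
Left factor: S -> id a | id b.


Common prefix: 'id'
Factored: S -> id S', S' -> a | b


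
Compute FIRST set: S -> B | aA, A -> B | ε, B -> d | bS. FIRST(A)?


Per alternative of A: FIRST(B) = {b, d}; FIRST(ε) = {ε}
FIRST(A) = {b, d, ε}


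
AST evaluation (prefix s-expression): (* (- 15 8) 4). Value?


Evaluate inner: (- 15 8) = 7
Evaluate root: (* 7 4) = 28
Result: 28


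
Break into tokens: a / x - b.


Scan left to right, longest-match per lexeme
Tokens: ID(a), OP(/), ID(x), OP(-), ID(b)


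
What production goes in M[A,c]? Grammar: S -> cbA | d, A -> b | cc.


For [A, c]: 'c' ∈ FIRST(cc)
Entry: A -> cc


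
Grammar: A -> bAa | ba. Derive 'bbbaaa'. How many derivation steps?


Derivation: A => bAa => bbAaa => bbbaaa
Steps: 3


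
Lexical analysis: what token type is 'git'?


Pattern: letter/underscore followed by alphanumerics, not a keyword
Type: IDENTIFIER


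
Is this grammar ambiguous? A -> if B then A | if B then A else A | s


dangling else: 'if B then if B then s else s' parses two ways
Ambiguous


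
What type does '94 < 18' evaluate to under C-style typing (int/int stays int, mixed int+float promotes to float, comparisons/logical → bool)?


Operand types: int < int
Rule: comparison yields bool
Result type: bool


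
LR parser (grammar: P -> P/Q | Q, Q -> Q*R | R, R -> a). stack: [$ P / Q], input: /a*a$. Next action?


handle 'P/Q' on top; lookahead ∈ FOLLOW(P) = {/, $}
Action: reduce (P -> P/Q)


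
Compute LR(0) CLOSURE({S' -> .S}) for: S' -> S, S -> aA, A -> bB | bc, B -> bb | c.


Start: S' -> .S
For each item with dot before a nonterminal B, add B -> .γ for every B-production
Closure: [S' -> .S, S -> .aA]


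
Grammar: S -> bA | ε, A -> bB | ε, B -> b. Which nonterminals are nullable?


A nonterminal is nullable iff some alternative derives ε (directly, or every symbol in it is nullable)
Nullable: {A, S}


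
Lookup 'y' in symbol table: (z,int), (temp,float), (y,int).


Lookup 'y' → type int


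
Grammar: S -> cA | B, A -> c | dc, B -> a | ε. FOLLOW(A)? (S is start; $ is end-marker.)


$ ∈ FOLLOW(S). For each A -> αBβ: add FIRST(β)\{ε} to FOLLOW(B); if β nullable, add FOLLOW(A).
FOLLOW(A) = {$}


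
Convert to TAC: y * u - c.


Break into single-operator statements:
t1 = y * u
t2 = t1 - c


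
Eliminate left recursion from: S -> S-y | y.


Left-recursive alternatives: S-y; non-recursive: y
Introduce S': S -> yS', S' -> -yS' | ε


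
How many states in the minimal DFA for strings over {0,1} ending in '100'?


Track the longest suffix of input matching a prefix of '100': 4 classes (prefixes of length 0..3)
Minimal DFA: 4 states


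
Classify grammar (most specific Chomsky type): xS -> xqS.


LHS has context (more than one symbol) and |LHS| ≤ |RHS|
Classification: Type 1 (Context-Sensitive)


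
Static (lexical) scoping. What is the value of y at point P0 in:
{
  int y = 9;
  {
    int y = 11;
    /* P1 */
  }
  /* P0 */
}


y declared in the same block as P0
y = 9


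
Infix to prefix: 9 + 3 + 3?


left-to-right (same/higher precedence on left): tree is (+ (+ 9 3) 3)
Prefix: + + 9 3 3


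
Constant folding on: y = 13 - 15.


13 - 15 = -2 at compile time
Optimized: y = -2


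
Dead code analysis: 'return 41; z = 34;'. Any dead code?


statement follows a return and is unreachable
Dead: 'z = 34'


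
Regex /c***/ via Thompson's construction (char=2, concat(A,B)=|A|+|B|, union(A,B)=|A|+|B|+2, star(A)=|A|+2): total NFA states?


Syntax tree has 1 char leaf(s), 0 union(s), 3 star(s)
chars contribute 1×2 = 2; each union adds +2; each star adds +2
Total: 2 + 0 + 6 = 8 states


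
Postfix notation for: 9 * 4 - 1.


Left to right (same or higher precedence on left)
Postfix: 9 4 * 1 -


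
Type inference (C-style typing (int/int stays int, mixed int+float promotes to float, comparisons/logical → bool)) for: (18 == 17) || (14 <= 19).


Operand types: bool || bool
Rule: logical operators take bool operands and yield bool
Result type: bool


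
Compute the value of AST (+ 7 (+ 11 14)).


Evaluate inner: (+ 11 14) = 25
Evaluate root: (+ 7 25) = 32
Result: 32


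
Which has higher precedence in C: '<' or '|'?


'<' is relational (level 7); '|' is bitwise OR (level 3)
Higher level binds tighter
'<' has higher precedence than '|'


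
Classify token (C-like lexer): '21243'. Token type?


Pattern: digits only
Type: INTEGER_LITERAL


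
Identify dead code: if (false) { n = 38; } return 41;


condition is constant false, so the whole block is unreachable
Dead: 'if (false) { n = 38; }'


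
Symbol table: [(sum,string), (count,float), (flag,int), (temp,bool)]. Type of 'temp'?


Lookup 'temp' → type bool


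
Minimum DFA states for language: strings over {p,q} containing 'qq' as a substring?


KMP-style automaton: 2 progress states + 1 absorbing accept = 3
Minimal DFA: 3 states


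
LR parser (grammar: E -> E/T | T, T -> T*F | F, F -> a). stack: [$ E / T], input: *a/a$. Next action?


'*' can extend T; shift to build T -> T*F
Action: shift


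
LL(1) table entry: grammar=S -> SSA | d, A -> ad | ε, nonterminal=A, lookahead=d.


For [A, d]: ε is nullable and 'd' ∈ FOLLOW(A)
Entry: A -> ε


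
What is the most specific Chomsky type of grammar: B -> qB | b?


Right-linear: every RHS is a terminal or a terminal followed by one nonterminal
Classification: Type 3 (Regular)


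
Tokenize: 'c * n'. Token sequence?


Scan left to right, longest-match per lexeme
Tokens: ID(c), OP(*), ID(n)


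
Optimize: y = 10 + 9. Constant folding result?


10 + 9 = 19 at compile time
Optimized: y = 19


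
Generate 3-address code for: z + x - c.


Break into single-operator statements:
t1 = z + x
t2 = t1 - c


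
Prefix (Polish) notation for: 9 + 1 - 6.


left-to-right (same/higher precedence on left): tree is (- (+ 9 1) 6)
Prefix: - + 9 1 6


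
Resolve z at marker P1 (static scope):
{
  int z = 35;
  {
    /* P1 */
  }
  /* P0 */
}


P1's block does not declare z; resolves to the enclosing declaration at depth 0
z = 35


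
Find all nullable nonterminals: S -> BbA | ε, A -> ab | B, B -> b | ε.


A nonterminal is nullable iff some alternative derives ε (directly, or every symbol in it is nullable)
Nullable: {A, B, S}


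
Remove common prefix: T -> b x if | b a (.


Common prefix: 'b'
Factored: T -> b T', T' -> x if | a (


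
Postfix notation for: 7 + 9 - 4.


Left to right (same or higher precedence on left)
Postfix: 7 9 + 4 -


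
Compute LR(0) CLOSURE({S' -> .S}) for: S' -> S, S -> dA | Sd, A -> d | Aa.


Start: S' -> .S
For each item with dot before a nonterminal B, add B -> .γ for every B-production
Closure: [S' -> .S, S -> .dA, S -> .Sd]


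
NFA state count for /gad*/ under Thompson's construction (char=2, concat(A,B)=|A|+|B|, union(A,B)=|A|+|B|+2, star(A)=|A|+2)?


Syntax tree has 3 char leaf(s), 0 union(s), 1 star(s)
chars contribute 3×2 = 6; each union adds +2; each star adds +2
Total: 6 + 0 + 2 = 8 states


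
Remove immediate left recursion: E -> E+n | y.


Left-recursive alternatives: E+n; non-recursive: y
Introduce E': E -> yE', E' -> +nE' | ε


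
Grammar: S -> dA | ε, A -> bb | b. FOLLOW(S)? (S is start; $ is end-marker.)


$ ∈ FOLLOW(S). For each A -> αBβ: add FIRST(β)\{ε} to FOLLOW(B); if β nullable, add FOLLOW(A).
FOLLOW(S) = {$}


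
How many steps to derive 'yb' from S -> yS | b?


Derivation: S => yS => yb
Steps: 2


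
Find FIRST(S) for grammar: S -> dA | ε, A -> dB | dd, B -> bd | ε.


Per alternative of S: FIRST(dA) = {d}; FIRST(ε) = {ε}
FIRST(S) = {d, ε}


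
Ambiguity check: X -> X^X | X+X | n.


'n^n+n' has two parse trees (no precedence encoded between ^ and +)
Ambiguous


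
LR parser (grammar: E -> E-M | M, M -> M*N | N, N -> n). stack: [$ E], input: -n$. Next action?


shift '-' to continue E -> E-M
Action: shift


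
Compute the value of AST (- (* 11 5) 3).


Evaluate inner: (* 11 5) = 55
Evaluate root: (- 55 3) = 52
Result: 52


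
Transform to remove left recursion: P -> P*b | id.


Left-recursive alternatives: P*b; non-recursive: id
Introduce P': P -> idP', P' -> *bP' | ε


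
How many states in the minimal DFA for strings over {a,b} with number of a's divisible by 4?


Track (count of a) mod 4: states 0..3, accept at 0
Minimal DFA: 4 states


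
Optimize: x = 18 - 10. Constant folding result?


18 - 10 = 8 at compile time
Optimized: x = 8


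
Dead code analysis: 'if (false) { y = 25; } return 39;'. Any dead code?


condition is constant false, so the whole block is unreachable
Dead: 'if (false) { y = 25; }'


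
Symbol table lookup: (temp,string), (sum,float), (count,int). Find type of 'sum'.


Lookup 'sum' → type float


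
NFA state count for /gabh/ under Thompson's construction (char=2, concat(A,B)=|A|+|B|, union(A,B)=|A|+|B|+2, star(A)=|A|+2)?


Syntax tree has 4 char leaf(s), 0 union(s), 0 star(s)
chars contribute 4×2 = 8; each union adds +2; each star adds +2
Total: 8 + 0 + 0 = 8 states


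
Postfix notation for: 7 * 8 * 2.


Left to right (same or higher precedence on left)
Postfix: 7 8 * 2 *


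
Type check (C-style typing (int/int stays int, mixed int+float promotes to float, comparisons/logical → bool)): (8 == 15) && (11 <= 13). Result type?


Operand types: bool && bool
Rule: logical operators take bool operands and yield bool
Result type: bool


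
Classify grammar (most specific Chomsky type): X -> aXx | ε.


Single nonterminal LHS, but a^n x^n is not regular
Classification: Type 2 (Context-Free)


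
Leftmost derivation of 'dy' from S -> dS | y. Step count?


Derivation: S => dS => dy
Steps: 2


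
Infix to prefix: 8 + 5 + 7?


left-to-right (same/higher precedence on left): tree is (+ (+ 8 5) 7)
Prefix: + + 8 5 7


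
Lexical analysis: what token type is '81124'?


Pattern: digits only
Type: INTEGER_LITERAL


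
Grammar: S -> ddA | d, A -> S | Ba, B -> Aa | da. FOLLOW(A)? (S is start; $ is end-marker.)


$ ∈ FOLLOW(S). For each A -> αBβ: add FIRST(β)\{ε} to FOLLOW(B); if β nullable, add FOLLOW(A).
FOLLOW(A) = {$, a}


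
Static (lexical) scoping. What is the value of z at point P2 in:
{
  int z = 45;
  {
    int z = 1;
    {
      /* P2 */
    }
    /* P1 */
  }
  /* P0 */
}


P2's block does not declare z; resolves to the enclosing declaration at depth 1
z = 1


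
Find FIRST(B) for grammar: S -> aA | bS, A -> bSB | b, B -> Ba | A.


Per alternative of B: FIRST(Ba) = {b}; FIRST(A) = {b}
FIRST(B) = {b}


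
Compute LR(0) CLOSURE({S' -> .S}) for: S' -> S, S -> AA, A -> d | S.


Start: S' -> .S
For each item with dot before a nonterminal B, add B -> .γ for every B-production
Closure: [S' -> .S, S -> .AA, A -> .d, A -> .S]


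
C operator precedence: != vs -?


'-' is additive (level 9); '!=' is equality (level 6)
Higher level binds tighter
'-' has higher precedence than '!='


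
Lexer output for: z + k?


Scan left to right, longest-match per lexeme
Tokens: ID(z), OP(+), ID(k)


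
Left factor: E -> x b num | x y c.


Common prefix: 'x'
Factored: E -> x E', E' -> b num | y c


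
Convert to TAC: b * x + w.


Break into single-operator statements:
t1 = b * x
t2 = t1 + w


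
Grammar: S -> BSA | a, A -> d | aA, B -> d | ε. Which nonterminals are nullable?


A nonterminal is nullable iff some alternative derives ε (directly, or every symbol in it is nullable)
Nullable: {B}


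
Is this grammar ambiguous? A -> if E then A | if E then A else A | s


dangling else: 'if E then if E then s else s' parses two ways
Ambiguous


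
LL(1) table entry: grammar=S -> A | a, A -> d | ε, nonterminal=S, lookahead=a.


For [S, a]: 'a' ∈ FIRST(a)
Entry: S -> a


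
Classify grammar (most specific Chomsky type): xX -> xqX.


LHS has context (more than one symbol) and |LHS| ≤ |RHS|
Classification: Type 1 (Context-Sensitive)


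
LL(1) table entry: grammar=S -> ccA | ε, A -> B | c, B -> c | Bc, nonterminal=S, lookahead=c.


For [S, c]: 'c' ∈ FIRST(ccA)
Entry: S -> ccA


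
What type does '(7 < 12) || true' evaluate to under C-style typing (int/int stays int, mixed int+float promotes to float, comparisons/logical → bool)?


Operand types: bool || bool
Rule: logical operators take bool operands and yield bool
Result type: bool


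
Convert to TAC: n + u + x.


Break into single-operator statements:
t1 = n + u
t2 = t1 + x


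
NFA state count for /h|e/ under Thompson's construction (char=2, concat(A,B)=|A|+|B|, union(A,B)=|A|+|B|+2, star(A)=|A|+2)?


Syntax tree has 2 char leaf(s), 1 union(s), 0 star(s)
chars contribute 2×2 = 4; each union adds +2; each star adds +2
Total: 4 + 2 + 0 = 6 states


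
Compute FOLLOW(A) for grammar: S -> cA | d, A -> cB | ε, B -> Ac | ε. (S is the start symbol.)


$ ∈ FOLLOW(S). For each A -> αBβ: add FIRST(β)\{ε} to FOLLOW(B); if β nullable, add FOLLOW(A).
FOLLOW(A) = {$, c}


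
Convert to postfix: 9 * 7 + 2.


Left to right (same or higher precedence on left)
Postfix: 9 7 * 2 +


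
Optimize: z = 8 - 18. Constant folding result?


8 - 18 = -10 at compile time
Optimized: z = -10


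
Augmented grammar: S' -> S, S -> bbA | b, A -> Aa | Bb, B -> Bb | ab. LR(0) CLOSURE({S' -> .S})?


Start: S' -> .S
For each item with dot before a nonterminal B, add B -> .γ for every B-production
Closure: [S' -> .S, S -> .bbA, S -> .b]


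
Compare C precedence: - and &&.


'-' is additive (level 9); '&&' is logical AND (level 2)
Higher level binds tighter
'-' has higher precedence than '&&'


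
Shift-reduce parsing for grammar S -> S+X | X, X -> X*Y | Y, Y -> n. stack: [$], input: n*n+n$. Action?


no handle on stack; shift 'n'
Action: shift


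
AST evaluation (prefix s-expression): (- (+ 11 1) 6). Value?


Evaluate inner: (+ 11 1) = 12
Evaluate root: (- 12 6) = 6
Result: 6


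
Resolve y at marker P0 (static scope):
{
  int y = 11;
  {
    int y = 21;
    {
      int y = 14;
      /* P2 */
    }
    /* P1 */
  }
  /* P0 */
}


y declared in the same block as P0
y = 11


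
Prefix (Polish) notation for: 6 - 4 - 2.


left-to-right (same/higher precedence on left): tree is (- (- 6 4) 2)
Prefix: - - 6 4 2


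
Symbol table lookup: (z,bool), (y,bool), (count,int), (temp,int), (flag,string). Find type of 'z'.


Lookup 'z' → type bool


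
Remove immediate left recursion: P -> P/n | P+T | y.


Left-recursive alternatives: P/n, P+T; non-recursive: y
Introduce P': P -> yP', P' -> /nP' | +TP' | ε


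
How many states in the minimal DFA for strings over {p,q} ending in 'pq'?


Track the longest suffix of input matching a prefix of 'pq': 3 classes (prefixes of length 0..2)
Minimal DFA: 3 states


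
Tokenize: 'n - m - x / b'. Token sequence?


Scan left to right, longest-match per lexeme
Tokens: ID(n), OP(-), ID(m), OP(-), ID(x), OP(/), ID(b)


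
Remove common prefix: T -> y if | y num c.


Common prefix: 'y'
Factored: T -> y T', T' -> if | num c


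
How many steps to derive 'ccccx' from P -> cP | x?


Derivation: P => cP => ccP => cccP => ccccP => ccccx
Steps: 5


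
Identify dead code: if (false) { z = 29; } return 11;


condition is constant false, so the whole block is unreachable
Dead: 'if (false) { z = 29; }'


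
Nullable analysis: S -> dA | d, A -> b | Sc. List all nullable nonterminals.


A nonterminal is nullable iff some alternative derives ε (directly, or every symbol in it is nullable)
Nullable: {}


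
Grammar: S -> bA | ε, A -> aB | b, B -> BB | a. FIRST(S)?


Per alternative of S: FIRST(bA) = {b}; FIRST(ε) = {ε}
FIRST(S) = {b, ε}


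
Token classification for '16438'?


Pattern: digits only
Type: INTEGER_LITERAL


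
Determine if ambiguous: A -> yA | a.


right-linear, alternatives start with distinct terminals 'y' vs 'a': unique leftmost derivation
Unambiguous


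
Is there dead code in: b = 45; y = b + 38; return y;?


b is read by y's definition; y is returned
No dead code


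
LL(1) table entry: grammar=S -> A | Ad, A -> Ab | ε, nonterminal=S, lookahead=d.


For [S, d]: 'd' ∈ FIRST(Ad)
Entry: S -> Ad


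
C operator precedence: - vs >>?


'-' is additive (level 9); '>>' is shift (level 8)
Higher level binds tighter
'-' has higher precedence than '>>'


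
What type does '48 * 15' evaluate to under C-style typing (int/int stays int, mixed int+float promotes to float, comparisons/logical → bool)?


Operand types: int * int
Rule: mixed int/float promotes to float; int/int stays int
Result type: int


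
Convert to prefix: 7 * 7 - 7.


left-to-right (same/higher precedence on left): tree is (- (* 7 7) 7)
Prefix: - * 7 7 7


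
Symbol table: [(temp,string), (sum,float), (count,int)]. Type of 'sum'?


Lookup 'sum' → type float


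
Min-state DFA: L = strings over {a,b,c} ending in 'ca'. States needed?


Track the longest suffix of input matching a prefix of 'ca': 3 classes (prefixes of length 0..2)
Minimal DFA: 3 states


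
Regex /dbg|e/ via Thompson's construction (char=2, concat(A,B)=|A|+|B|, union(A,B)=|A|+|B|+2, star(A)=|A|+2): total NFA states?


Syntax tree has 4 char leaf(s), 1 union(s), 0 star(s)
chars contribute 4×2 = 8; each union adds +2; each star adds +2
Total: 8 + 2 + 0 = 10 states


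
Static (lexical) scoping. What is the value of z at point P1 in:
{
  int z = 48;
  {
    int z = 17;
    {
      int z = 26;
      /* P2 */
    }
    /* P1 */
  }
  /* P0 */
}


z declared in the same block as P1
z = 17


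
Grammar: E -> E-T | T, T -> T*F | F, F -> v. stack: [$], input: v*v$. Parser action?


no handle on stack; shift 'v'
Action: shift
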